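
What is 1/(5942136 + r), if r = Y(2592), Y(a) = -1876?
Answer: 1/5940260 ≈ 1.6834e-7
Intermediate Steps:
r = -1876
1/(5942136 + r) = 1/(5942136 - 1876) = 1/5940260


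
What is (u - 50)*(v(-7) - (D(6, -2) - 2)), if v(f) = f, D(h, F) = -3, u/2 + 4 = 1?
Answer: 112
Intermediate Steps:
u = -6 (u = -8 + 2*1 = -8 + 2 = -6)
(u - 50)*(v(-7) - (D(6, -2) - 2)) = (-6 - 50)*(-7 - (-3 - 2)) = -56*(-7 - 1*(-5)) = -56*(-7 + 5) = -56*(-2) = 112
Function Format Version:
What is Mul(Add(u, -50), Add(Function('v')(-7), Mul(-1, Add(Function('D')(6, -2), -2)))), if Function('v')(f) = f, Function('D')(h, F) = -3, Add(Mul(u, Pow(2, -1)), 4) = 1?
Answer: 112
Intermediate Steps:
u = -6 (u = Add(-8, Mul(2, 1)) = Add(-8, 2) = -6)
Mul(Add(u, -50), Add(Function('v')(-7), Mul(-1, Add(Function('D')(6, -2), -2)))) = Mul(Add(-6, -50), Add(-7, Mul(-1, Add(-3, -2)))) = Mul(-56, Add(-7, Mul(-1, -5))) = Mul(-56, Add(-7, 5)) = Mul(-56, -2) = 112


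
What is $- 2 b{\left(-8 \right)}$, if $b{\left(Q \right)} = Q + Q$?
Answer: $32$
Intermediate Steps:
$b{\left(Q \right)} = 2 Q$
$- 2 b{\left(-8 \right)} = - 2 \cdot 2 \left(-8\right) = \left(-2\right) \left(-16\right) = 32$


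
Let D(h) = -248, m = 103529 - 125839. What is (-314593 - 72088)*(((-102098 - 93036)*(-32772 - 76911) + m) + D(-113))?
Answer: -8276079293739484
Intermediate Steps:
m = -22310
(-314593 - 72088)*(((-102098 - 93036)*(-32772 - 76911) + m) + D(-113)) = (-314593 - 72088)*(((-102098 - 93036)*(-32772 - 76911) - 22310) - 248) = -386681*((-195134*(-109683) - 22310) - 248) = -386681*((21402882522 - 22310) - 248) = -386681*(21402860212 - 248) = -386681*21402859964 = -8276079293739484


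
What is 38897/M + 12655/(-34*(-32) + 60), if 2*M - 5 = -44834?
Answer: 478003483/51463692 ≈ 9.2882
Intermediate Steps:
M = -44829/2 (M = 5/2 + (1/2)*(-44834) = 5/2 - 22417 = -44829/2 ≈ -22415.)
38897/M + 12655/(-34*(-32) + 60) = 38897/(-44829/2) + 12655/(-34*(-32) + 60) = 38897*(-2/44829) + 12655/(1088 + 60) = -77794/44829 + 12655/1148 = 478003483/51463692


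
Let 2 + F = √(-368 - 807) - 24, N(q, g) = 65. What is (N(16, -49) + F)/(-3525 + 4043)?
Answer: 39/518 + 5*I*√47/518 ≈ 0.07529 + 0.066174*I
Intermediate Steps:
F = -26 + 5*I*√47 (F = -2 + (√(-368 - 807) - 24) = -2 + (√(-1175) - 24) = -2 + (5*I*√47 - 24) = -2 + (-24 + 5*I*√47) = -26 + 5*I*√47 ≈ -26.0 + 34.278*I)
(N(16, -49) + F)/(-3525 + 4043) = (65 + (-26 + 5*I*√47))/(-3525 + 4043) = (39 + 5*I*√47)/518 = (39 + 5*I*√47)*(1/518) = 39/518 + 5*I*√47/518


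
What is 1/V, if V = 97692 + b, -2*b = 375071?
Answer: -2/179687 ≈ -1.1130e-5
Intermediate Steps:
b = -375071/2 (b = -½*375071 = -375071/2 ≈ -1.8754e+5)
V = -179687/2 (V = 97692 - 375071/2 = -179687/2 ≈ -89844.)
1/V = 1/(-179687/2) = -2/179687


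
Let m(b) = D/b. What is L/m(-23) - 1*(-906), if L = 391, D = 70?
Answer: 54427/70 ≈ 777.53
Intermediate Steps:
m(b) = 70/b
L/m(-23) - 1*(-906) = 391/((70/(-23))) - 1*(-906) = 391/((70*(-1/23))) + 906 = 391/(-70/23) + 906 = 391*(-23/70) + 906 = -8993/70 + 906 = 54427/70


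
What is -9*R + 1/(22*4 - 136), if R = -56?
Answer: 24191/48 ≈ 503.98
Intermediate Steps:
-9*R + 1/(22*4 - 136) = -9*(-56) + 1/(22*4 - 136) = 504 + 1/(88 - 136) = 504 + 1/(-48) = 504 - 1/48 = 24191/48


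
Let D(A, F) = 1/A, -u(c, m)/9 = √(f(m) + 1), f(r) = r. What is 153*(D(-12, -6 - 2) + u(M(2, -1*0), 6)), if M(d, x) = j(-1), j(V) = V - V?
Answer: -51/4 - 1377*√7 ≈ -3655.9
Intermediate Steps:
j(V) = 0
M(d, x) = 0
u(c, m) = -9*√(1 + m) (u(c, m) = -9*√(m + 1) = -9*√(1 + m))
153*(D(-12, -6 - 2) + u(M(2, -1*0), 6)) = 153*(1/(-12) - 9*√(1 + 6)) = 153*(-1/12 - 9*√7) = -51/4 - 1377*√7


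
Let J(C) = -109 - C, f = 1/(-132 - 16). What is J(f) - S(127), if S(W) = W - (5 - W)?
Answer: -52983/148 ≈ -357.99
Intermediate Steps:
f = -1/148 (f = 1/(-148) = -1/148 ≈ -0.0067568)
S(W) = -5 + 2*W (S(W) = W + (-5 + W) = -5 + 2*W)
J(f) - S(127) = (-109 - 1*(-1/148)) - (-5 + 2*127) = (-109 + 1/148) - (-5 + 254) = -16131/148 - 1*249 = -16131/148 - 249 = -52983/148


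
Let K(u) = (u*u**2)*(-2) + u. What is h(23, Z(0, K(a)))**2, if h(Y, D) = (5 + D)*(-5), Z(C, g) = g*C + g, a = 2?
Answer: 2025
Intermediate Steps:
K(u) = u - 2*u**3 (K(u) = u**3*(-2) + u = -2*u**3 + u = u - 2*u**3)
Z(C, g) = g + C*g (Z(C, g) = C*g + g = g + C*g)
h(Y, D) = -25 - 5*D
h(23, Z(0, K(a)))**2 = (-25 - 5*(2 - 2*2**3)*(1 + 0))**2 = (-25 - 5*(2 - 2*8))**2 = (-25 - 5*(2 - 16))**2 = (-25 - (-70))**2 = (-25 - 5*(-14))**2 = (-25 + 70)**2 = 45**2 = 2025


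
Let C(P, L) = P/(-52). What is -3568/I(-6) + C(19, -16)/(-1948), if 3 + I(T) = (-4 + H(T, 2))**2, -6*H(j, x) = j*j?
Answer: -361422285/9825712 ≈ -36.783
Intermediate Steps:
H(j, x) = -j**2/6 (H(j, x) = -j*j/6 = -j**2/6)
I(T) = -3 + (-4 - T**2/6)**2
C(P, L) = -P/52 (C(P, L) = P*(-1/52) = -P/52)
-3568/I(-6) + C(19, -16)/(-1948) = -3568/(-3 + (24 + (-6)**2)**2/36) - 1/52*19/(-1948) = -3568/(-3 + (24 + 36)**2/36) - 19/52*(-1/1948) = -3568/(-3 + (1/36)*60**2) + 19/101296 = -3568/(-3 + (1/36)*3600) + 19/101296 = -3568/(-3 + 100) + 19/101296 = -3568/97 + 19/101296 = -361422285/9825712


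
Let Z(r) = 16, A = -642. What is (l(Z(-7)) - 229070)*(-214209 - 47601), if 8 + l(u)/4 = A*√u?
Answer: 62670506940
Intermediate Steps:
l(u) = -32 - 2568*√u (l(u) = -32 + 4*(-642*√u) = -32 - 2568*√u)
(l(Z(-7)) - 229070)*(-214209 - 47601) = ((-32 - 2568*√16) - 229070)*(-214209 - 47601) = ((-32 - 2568*4) - 229070)*(-261810) = ((-32 - 10272) - 229070)*(-261810) = (-10304 - 229070)*(-261810) = -239374*(-261810) = 62670506940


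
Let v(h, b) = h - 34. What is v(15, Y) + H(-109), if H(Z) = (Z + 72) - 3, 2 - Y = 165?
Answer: -59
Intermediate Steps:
Y = -163 (Y = 2 - 1*165 = 2 - 165 = -163)
H(Z) = 69 + Z (H(Z) = (72 + Z) - 3 = 69 + Z)
v(h, b) = -34 + h
v(15, Y) + H(-109) = (-34 + 15) + (69 - 109) = -19 - 40 = -59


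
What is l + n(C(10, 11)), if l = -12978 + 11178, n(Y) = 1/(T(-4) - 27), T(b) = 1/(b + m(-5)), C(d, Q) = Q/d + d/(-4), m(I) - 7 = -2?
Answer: -46801/26 ≈ -1800.0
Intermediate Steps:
m(I) = 5 (m(I) = 7 - 2 = 5)
C(d, Q) = -d/4 + Q/d (C(d, Q) = Q/d + d*(-¼) = Q/d - d/4 = -d/4 + Q/d)
T(b) = 1/(5 + b) (T(b) = 1/(b + 5) = 1/(5 + b))
n(Y) = -1/26 (n(Y) = 1/(1/(5 - 4) - 27) = 1/(1/1 - 27) = 1/(1 - 27) = 1/(-26) = -1/26)
l = -1800
l + n(C(10, 11)) = -1800 - 1/26 = -46801/26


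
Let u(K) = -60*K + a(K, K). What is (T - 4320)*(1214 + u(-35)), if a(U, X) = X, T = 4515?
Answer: 639405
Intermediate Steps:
u(K) = -59*K (u(K) = -60*K + K = -59*K)
(T - 4320)*(1214 + u(-35)) = (4515 - 4320)*(1214 - 59*(-35)) = 195*(1214 + 2065) = 195*3279 = 639405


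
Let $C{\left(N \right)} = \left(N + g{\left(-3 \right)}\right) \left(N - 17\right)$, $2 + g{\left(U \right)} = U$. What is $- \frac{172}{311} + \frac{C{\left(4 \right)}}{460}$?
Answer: $- \frac{75077}{143060} \approx -0.52479$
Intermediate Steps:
$g{\left(U \right)} = -2 + U$
$C{\left(N \right)} = \left(-17 + N\right) \left(-5 + N\right)$ ($C{\left(N \right)} = \left(N - 5\right) \left(N - 17\right) = \left(N - 5\right) \left(-17 + N\right) = \left(-5 + N\right) \left(-17 + N\right) = \left(-17 + N\right) \left(-5 + N\right)$)
$- \frac{172}{311} + \frac{C{\left(4 \right)}}{460} = - \frac{172}{311} + \frac{85 + 4^{2} - 88}{460} = \left(-172\right) \frac{1}{311} + \left(85 + 16 - 88\right) \frac{1}{460} = - \frac{172}{311} + 13 \cdot \frac{1}{460} = - \frac{172}{311} + \frac{13}{460} = - \frac{75077}{143060}$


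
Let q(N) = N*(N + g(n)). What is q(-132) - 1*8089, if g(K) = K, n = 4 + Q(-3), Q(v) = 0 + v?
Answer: 9203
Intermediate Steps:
Q(v) = v
n = 1 (n = 4 - 3 = 1)
q(N) = N*(1 + N) (q(N) = N*(N + 1) = N*(1 + N))
q(-132) - 1*8089 = -132*(1 - 132) - 1*8089 = -132*(-131) - 8089 = 17292 - 8089 = 9203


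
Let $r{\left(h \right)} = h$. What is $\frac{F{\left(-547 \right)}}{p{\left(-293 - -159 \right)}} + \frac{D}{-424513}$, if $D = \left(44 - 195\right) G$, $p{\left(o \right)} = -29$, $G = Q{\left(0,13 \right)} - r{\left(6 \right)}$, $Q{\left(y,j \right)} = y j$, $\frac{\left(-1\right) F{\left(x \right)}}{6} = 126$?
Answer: $\frac{320905554}{12310877} \approx 26.067$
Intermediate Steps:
$F{\left(x \right)} = -756$ ($F{\left(x \right)} = \left(-6\right) 126 = -756$)
$Q{\left(y,j \right)} = j y$
$G = -6$ ($G = 13 \cdot 0 - 6 = 0 - 6 = -6$)
$D = 906$ ($D = \left(44 - 195\right) \left(-6\right) = \left(-151\right) \left(-6\right) = 906$)
$\frac{F{\left(-547 \right)}}{p{\left(-293 - -159 \right)}} + \frac{D}{-424513} = - \frac{756}{-29} + \frac{906}{-424513} = \left(-756\right) \left(- \frac{1}{29}\right) + 906 \left(- \frac{1}{424513}\right) = \frac{756}{29} - \frac{906}{424513} = \frac{320905554}{12310877}$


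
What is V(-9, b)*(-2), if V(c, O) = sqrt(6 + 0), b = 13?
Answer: -2*sqrt(6) ≈ -4.8990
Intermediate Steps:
V(c, O) = sqrt(6)
V(-9, b)*(-2) = sqrt(6)*(-2) = -2*sqrt(6)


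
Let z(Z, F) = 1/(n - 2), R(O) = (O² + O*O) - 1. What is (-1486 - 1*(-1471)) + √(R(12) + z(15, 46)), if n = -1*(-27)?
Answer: -15 + 2*√1794/5 ≈ 1.9423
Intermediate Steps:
n = 27
R(O) = -1 + 2*O² (R(O) = (O² + O²) - 1 = 2*O² - 1 = -1 + 2*O²)
z(Z, F) = 1/25 (z(Z, F) = 1/(27 - 2) = 1/25)
(-1486 - 1*(-1471)) + √(R(12) + z(15, 46)) = (-1486 - 1*(-1471)) + √((-1 + 2*12²) + 1/25) = (-1486 + 1471) + √((-1 + 2*144) + 1/25) = -15 + √((-1 + 288) + 1/25) = -15 + √(287 + 1/25) = -15 + √(7176/25) = -15 + 2*√1794/5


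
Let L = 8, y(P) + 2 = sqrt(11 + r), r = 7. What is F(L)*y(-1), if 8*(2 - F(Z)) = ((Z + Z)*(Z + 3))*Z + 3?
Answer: 1395/4 - 4185*sqrt(2)/8 ≈ -391.06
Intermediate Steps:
y(P) = -2 + 3*sqrt(2) (y(P) = -2 + sqrt(11 + 7) = -2 + sqrt(18) = -2 + 3*sqrt(2))
F(Z) = 13/8 - Z**2*(3 + Z)/4 (F(Z) = 2 - (((Z + Z)*(Z + 3))*Z + 3)/8 = 2 - (((2*Z)*(3 + Z))*Z + 3)/8 = 2 - ((2*Z*(3 + Z))*Z + 3)/8 = 2 - (2*Z**2*(3 + Z) + 3)/8 = 2 - (3 + 2*Z**2*(3 + Z))/8 = 2 + (-3/8 - Z**2*(3 + Z)/4) = 13/8 - Z**2*(3 + Z)/4)
F(L)*y(-1) = (13/8 - 3/4*8**2 - 1/4*8**3)*(-2 + 3*sqrt(2)) = (13/8 - 3/4*64 - 1/4*512)*(-2 + 3*sqrt(2)) = (13/8 - 48 - 128)*(-2 + 3*sqrt(2)) = -1395*(-2 + 3*sqrt(2))/8 = 1395/4 - 4185*sqrt(2)/8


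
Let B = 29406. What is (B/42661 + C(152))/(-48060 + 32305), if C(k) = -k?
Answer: 6455066/672124055 ≈ 0.0096040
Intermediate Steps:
(B/42661 + C(152))/(-48060 + 32305) = (29406/42661 - 1*152)/(-48060 + 32305) = (29406*(1/42661) - 152)/(-15755) = (29406/42661 - 152)*(-1/15755) = -6455066/42661*(-1/15755) = 6455066/672124055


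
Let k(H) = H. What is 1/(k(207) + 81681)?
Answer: 1/81888 ≈ 1.2212e-5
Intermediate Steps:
1/(k(207) + 81681) = 1/(207 + 81681) = 1/81888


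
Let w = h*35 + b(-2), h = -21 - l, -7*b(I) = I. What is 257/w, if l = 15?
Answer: -1799/8818 ≈ -0.20401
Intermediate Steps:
b(I) = -I/7
h = -36 (h = -21 - 1*15 = -21 - 15 = -36)
w = -8818/7 (w = -36*35 - 1/7*(-2) = -1260 + 2/7 = -8818/7 ≈ -1259.7)
257/w = 257/(-8818/7) = 257*(-7/8818) = -1799/8818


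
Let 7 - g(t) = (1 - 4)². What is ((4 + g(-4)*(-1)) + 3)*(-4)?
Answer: -36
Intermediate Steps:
g(t) = -2 (g(t) = 7 - (1 - 4)² = 7 - 1*(-3)² = 7 - 1*9 = 7 - 9 = -2)
((4 + g(-4)*(-1)) + 3)*(-4) = ((4 - 2*(-1)) + 3)*(-4) = ((4 + 2) + 3)*(-4) = (6 + 3)*(-4) = 9*(-4) = -36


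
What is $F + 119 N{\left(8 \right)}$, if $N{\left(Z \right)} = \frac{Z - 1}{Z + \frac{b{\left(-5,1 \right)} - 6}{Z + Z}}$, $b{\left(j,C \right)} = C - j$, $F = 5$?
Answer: $\frac{873}{8} \approx 109.13$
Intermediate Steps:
$N{\left(Z \right)} = \frac{-1 + Z}{Z}$ ($N{\left(Z \right)} = \frac{Z - 1}{Z + \frac{\left(1 - -5\right) - 6}{Z + Z}} = \frac{-1 + Z}{Z + \frac{\left(1 + 5\right) - 6}{2 Z}} = \frac{-1 + Z}{Z + \left(6 - 6\right) \frac{1}{2 Z}} = \frac{-1 + Z}{Z + 0 \frac{1}{2 Z}} = \frac{-1 + Z}{Z + 0} = \frac{-1 + Z}{Z}$)
$F + 119 N{\left(8 \right)} = 5 + 119 \frac{-1 + 8}{8} = 5 + 119 \cdot \frac{1}{8} \cdot 7 = 5 + 119 \cdot \frac{7}{8} = 5 + \frac{833}{8} = \frac{873}{8}$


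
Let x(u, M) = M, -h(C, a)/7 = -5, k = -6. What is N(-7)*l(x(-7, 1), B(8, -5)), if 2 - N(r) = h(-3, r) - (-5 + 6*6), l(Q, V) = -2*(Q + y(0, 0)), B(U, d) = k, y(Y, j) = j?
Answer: 4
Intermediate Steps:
h(C, a) = 35 (h(C, a) = -7*(-5) = 35)
B(U, d) = -6
l(Q, V) = -2*Q (l(Q, V) = -2*(Q + 0) = -2*Q)
N(r) = -2 (N(r) = 2 - (35 - (-5 + 6*6)) = 2 - (35 - (-5 + 36)) = 2 - (35 - 1*31) = 2 - (35 - 31) = 2 - 1*4 = 2 - 4 = -2)
N(-7)*l(x(-7, 1), B(8, -5)) = -(-4) = -2*(-2) = 4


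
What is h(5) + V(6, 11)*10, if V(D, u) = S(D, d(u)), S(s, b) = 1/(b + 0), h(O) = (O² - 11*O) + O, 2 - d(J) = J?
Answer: -235/9 ≈ -26.111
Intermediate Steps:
d(J) = 2 - J
h(O) = O² - 10*O
S(s, b) = 1/b
V(D, u) = 1/(2 - u)
h(5) + V(6, 11)*10 = 5*(-10 + 5) - 1/(-2 + 11)*10 = 5*(-5) - 1/9*10 = -25 - 1*⅑*10 = -25 - ⅑*10 = -25 - 10/9 = -235/9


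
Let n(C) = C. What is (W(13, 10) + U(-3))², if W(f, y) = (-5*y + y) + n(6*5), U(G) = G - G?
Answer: 100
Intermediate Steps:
U(G) = 0
W(f, y) = 30 - 4*y (W(f, y) = (-5*y + y) + 6*5 = -4*y + 30 = 30 - 4*y)
(W(13, 10) + U(-3))² = ((30 - 4*10) + 0)² = ((30 - 40) + 0)² = (-10 + 0)² = (-10)² = 100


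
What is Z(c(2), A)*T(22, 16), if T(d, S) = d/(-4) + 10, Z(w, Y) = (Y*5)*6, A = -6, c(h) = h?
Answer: -810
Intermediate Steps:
Z(w, Y) = 30*Y (Z(w, Y) = (5*Y)*6 = 30*Y)
T(d, S) = 10 - d/4 (T(d, S) = d*(-¼) + 10 = -d/4 + 10 = 10 - d/4)
Z(c(2), A)*T(22, 16) = (30*(-6))*(10 - ¼*22) = -180*(10 - 11/2) = -180*9/2 = -810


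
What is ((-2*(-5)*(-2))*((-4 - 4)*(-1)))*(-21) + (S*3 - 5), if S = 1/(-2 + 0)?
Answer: 6707/2 ≈ 3353.5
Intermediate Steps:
S = -½ (S = 1/(-2) = -½ ≈ -0.50000)
((-2*(-5)*(-2))*((-4 - 4)*(-1)))*(-21) + (S*3 - 5) = ((-2*(-5)*(-2))*((-4 - 4)*(-1)))*(-21) + (-½*3 - 5) = ((10*(-2))*(-8*(-1)))*(-21) + (-3/2 - 5) = -20*8*(-21) - 13/2 = -160*(-21) - 13/2 = 3360 - 13/2 = 6707/2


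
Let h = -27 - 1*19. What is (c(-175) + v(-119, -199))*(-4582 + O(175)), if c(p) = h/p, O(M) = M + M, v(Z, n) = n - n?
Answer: -194672/175 ≈ -1112.4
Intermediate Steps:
v(Z, n) = 0
O(M) = 2*M
h = -46 (h = -27 - 19 = -46)
c(p) = -46/p
(c(-175) + v(-119, -199))*(-4582 + O(175)) = (-46/(-175) + 0)*(-4582 + 2*175) = (-46*(-1/175) + 0)*(-4582 + 350) = (46/175 + 0)*(-4232) = (46/175)*(-4232) = -194672/175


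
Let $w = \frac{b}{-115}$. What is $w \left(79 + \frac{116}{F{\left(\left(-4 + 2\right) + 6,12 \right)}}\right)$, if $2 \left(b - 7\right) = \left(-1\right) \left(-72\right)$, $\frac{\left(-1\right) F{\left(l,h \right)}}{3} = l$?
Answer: $- \frac{8944}{345} \approx -25.925$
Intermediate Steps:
$F{\left(l,h \right)} = - 3 l$
$b = 43$ ($b = 7 + \frac{\left(-1\right) \left(-72\right)}{2} = 7 + \frac{1}{2} \cdot 72 = 7 + 36 = 43$)
$w = - \frac{43}{115}$ ($w = \frac{43}{-115} = 43 \left(- \frac{1}{115}\right) = - \frac{43}{115} \approx -0.37391$)
$w \left(79 + \frac{116}{F{\left(\left(-4 + 2\right) + 6,12 \right)}}\right) = - \frac{43 \left(79 + \frac{116}{\left(-3\right) \left(\left(-4 + 2\right) + 6\right)}\right)}{115} = - \frac{43 \left(79 + \frac{116}{\left(-3\right) \left(-2 + 6\right)}\right)}{115} = - \frac{43 \left(79 + \frac{116}{\left(-3\right) 4}\right)}{115} = - \frac{43 \left(79 + \frac{116}{-12}\right)}{115} = - \frac{43 \left(79 + 116 \left(- \frac{1}{12}\right)\right)}{115} = - \frac{43 \left(79 - \frac{29}{3}\right)}{115} = \left(- \frac{43}{115}\right) \frac{208}{3} = - \frac{8944}{345}$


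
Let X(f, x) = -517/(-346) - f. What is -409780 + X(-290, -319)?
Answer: -141683023/346 ≈ -4.0949e+5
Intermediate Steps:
X(f, x) = 517/346 - f (X(f, x) = -517*(-1/346) - f = 517/346 - f)
-409780 + X(-290, -319) = -409780 + (517/346 - 1*(-290)) = -409780 + (517/346 + 290) = -409780 + 100857/346 = -141683023/346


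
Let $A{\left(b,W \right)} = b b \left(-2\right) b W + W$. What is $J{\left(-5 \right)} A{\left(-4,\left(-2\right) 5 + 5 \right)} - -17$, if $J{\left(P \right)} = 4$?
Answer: $-2563$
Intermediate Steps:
$A{\left(b,W \right)} = W - 2 W b^{3}$ ($A{\left(b,W \right)} = b^{2} \left(-2\right) b W + W = - 2 b^{2} b W + W = - 2 b^{3} W + W = - 2 W b^{3} + W = W - 2 W b^{3}$)
$J{\left(-5 \right)} A{\left(-4,\left(-2\right) 5 + 5 \right)} - -17 = 4 \left(\left(-2\right) 5 + 5\right) \left(1 - 2 \left(-4\right)^{3}\right) - -17 = 4 \left(-10 + 5\right) \left(1 - -128\right) + 17 = 4 \left(- 5 \left(1 + 128\right)\right) + 17 = 4 \left(\left(-5\right) 129\right) + 17 = 4 \left(-645\right) + 17 = -2580 + 17 = -2563$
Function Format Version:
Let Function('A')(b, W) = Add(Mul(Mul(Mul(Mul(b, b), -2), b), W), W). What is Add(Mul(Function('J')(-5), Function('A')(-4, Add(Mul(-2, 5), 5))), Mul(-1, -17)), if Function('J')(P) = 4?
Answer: -2563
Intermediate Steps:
Function('A')(b, W) = Add(W, Mul(-2, W, Pow(b, 3))) (Function('A')(b, W) = Add(Mul(Mul(Mul(Pow(b, 2), -2), b), W), W) = Add(Mul(Mul(Mul(-2, Pow(b, 2)), b), W), W) = Add(Mul(Mul(-2, Pow(b, 3)), W), W) = Add(Mul(-2, W, Pow(b, 3)), W) = Add(W, Mul(-2, W, Pow(b, 3))))
Add(Mul(Function('J')(-5), Function('A')(-4, Add(Mul(-2, 5), 5))), Mul(-1, -17)) = Add(Mul(4, Mul(Add(Mul(-2, 5), 5), Add(1, Mul(-2, Pow(-4, 3))))), Mul(-1, -17)) = Add(Mul(4, Mul(Add(-10, 5), Add(1, Mul(-2, -64)))), 17) = Add(Mul(4, Mul(-5, Add(1, 128))), 17) = Add(Mul(4, Mul(-5, 129)), 17) = Add(Mul(4, -645), 17) = Add(-2580, 17) = -2563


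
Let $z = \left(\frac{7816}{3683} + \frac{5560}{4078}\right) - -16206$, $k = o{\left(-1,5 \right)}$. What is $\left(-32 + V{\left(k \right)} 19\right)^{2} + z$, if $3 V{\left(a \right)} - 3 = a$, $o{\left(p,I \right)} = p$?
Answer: $\frac{1120808593942}{67586733} \approx 16583.0$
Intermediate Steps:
$k = -1$
$V{\left(a \right)} = 1 + \frac{a}{3}$
$z = \frac{121727352786}{7509637}$ ($z = \left(7816 \cdot \frac{1}{3683} + 5560 \cdot \frac{1}{4078}\right) + 16206 = \left(\frac{7816}{3683} + \frac{2780}{2039}\right) + 16206 = \frac{26175564}{7509637} + 16206 = \frac{121727352786}{7509637} \approx 16209.0$)
$\left(-32 + V{\left(k \right)} 19\right)^{2} + z = \left(-32 + \left(1 + \frac{1}{3} \left(-1\right)\right) 19\right)^{2} + \frac{121727352786}{7509637} = \left(-32 + \left(1 - \frac{1}{3}\right) 19\right)^{2} + \frac{121727352786}{7509637} = \left(-32 + \frac{2}{3} \cdot 19\right)^{2} + \frac{121727352786}{7509637} = \left(-32 + \frac{38}{3}\right)^{2} + \frac{121727352786}{7509637} = \left(- \frac{58}{3}\right)^{2} + \frac{121727352786}{7509637} = \frac{3364}{9} + \frac{121727352786}{7509637} = \frac{1120808593942}{67586733}$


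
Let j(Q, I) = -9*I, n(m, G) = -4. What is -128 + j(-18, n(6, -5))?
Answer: -92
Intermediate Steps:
-128 + j(-18, n(6, -5)) = -128 - 9*(-4) = -128 + 36 = -92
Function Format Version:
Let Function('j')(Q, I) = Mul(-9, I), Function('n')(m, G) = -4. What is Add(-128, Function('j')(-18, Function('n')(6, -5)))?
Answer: -92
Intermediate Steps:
Add(-128, Function('j')(-18, Function('n')(6, -5))) = Add(-128, Mul(-9, -4)) = Add(-128, 36) = -92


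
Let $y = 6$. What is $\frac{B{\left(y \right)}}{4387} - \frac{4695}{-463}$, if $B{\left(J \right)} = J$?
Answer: $\frac{20599743}{2031181} \approx 10.142$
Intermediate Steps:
$\frac{B{\left(y \right)}}{4387} - \frac{4695}{-463} = \frac{6}{4387} - \frac{4695}{-463} = 6 \cdot \frac{1}{4387} - - \frac{4695}{463} = \frac{6}{4387} + \frac{4695}{463} = \frac{20599743}{2031181}$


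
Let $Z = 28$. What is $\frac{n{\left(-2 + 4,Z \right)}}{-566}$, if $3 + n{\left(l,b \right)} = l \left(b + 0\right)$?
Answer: $- \frac{53}{566} \approx -0.09364$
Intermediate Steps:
$n{\left(l,b \right)} = -3 + b l$ ($n{\left(l,b \right)} = -3 + l \left(b + 0\right) = -3 + l b = -3 + b l$)
$\frac{n{\left(-2 + 4,Z \right)}}{-566} = \frac{-3 + 28 \left(-2 + 4\right)}{-566} = \left(-3 + 28 \cdot 2\right) \left(- \frac{1}{566}\right) = \left(-3 + 56\right) \left(- \frac{1}{566}\right) = 53 \left(- \frac{1}{566}\right) = - \frac{53}{566}$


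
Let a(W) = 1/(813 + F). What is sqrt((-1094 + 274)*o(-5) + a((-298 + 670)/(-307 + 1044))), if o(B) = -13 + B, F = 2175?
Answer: 6641*sqrt(83)/498 ≈ 121.49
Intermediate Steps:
a(W) = 1/2988 (a(W) = 1/(813 + 2175) = 1/2988)
sqrt((-1094 + 274)*o(-5) + a((-298 + 670)/(-307 + 1044))) = sqrt((-1094 + 274)*(-13 - 5) + 1/2988) = sqrt(-820*(-18) + 1/2988) = sqrt(14760 + 1/2988) = sqrt(44102881/2988) = 6641*sqrt(83)/498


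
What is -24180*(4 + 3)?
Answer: -169260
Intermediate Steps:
-24180*(4 + 3) = -24180*7 = -2015*84 = -169260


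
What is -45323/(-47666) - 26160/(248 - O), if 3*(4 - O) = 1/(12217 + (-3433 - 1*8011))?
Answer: -2866014366289/26971186442 ≈ -106.26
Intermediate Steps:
O = 9275/2319 (O = 4 - 1/(3*(12217 + (-3433 - 1*8011))) = 4 - 1/(3*(12217 + (-3433 - 8011))) = 4 - 1/(3*(12217 - 11444)) = 4 - ⅓/773 = 4 - ⅓*1/773 = 4 - 1/2319 = 9275/2319 ≈ 3.9996)
-45323/(-47666) - 26160/(248 - O) = -45323/(-47666) - 26160/(248 - 1*9275/2319) = -45323*(-1/47666) - 26160/(248 - 9275/2319) = 45323/47666 - 26160/565837/2319 = 45323/47666 - 26160*2319/565837 = 45323/47666 - 60665040/565837 = -2866014366289/26971186442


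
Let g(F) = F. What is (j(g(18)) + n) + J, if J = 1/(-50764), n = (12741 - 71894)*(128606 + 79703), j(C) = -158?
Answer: -625519208010341/50764 ≈ -1.2322e+10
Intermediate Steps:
n = -12322102277 (n = -59153*208309 = -12322102277)
J = -1/50764 ≈ -1.9699e-5
(j(g(18)) + n) + J = (-158 - 12322102277) - 1/50764 = -12322102435 - 1/50764 = -625519208010341/50764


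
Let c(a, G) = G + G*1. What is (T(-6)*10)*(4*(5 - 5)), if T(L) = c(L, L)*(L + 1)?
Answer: 0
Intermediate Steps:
c(a, G) = 2*G (c(a, G) = G + G = 2*G)
T(L) = 2*L*(1 + L) (T(L) = (2*L)*(L + 1) = (2*L)*(1 + L) = 2*L*(1 + L))
(T(-6)*10)*(4*(5 - 5)) = ((2*(-6)*(1 - 6))*10)*(4*(5 - 5)) = ((2*(-6)*(-5))*10)*(4*0) = (60*10)*0 = 600*0 = 0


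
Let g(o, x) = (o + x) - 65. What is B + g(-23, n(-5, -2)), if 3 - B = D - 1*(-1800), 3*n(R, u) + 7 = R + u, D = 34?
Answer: -5771/3 ≈ -1923.7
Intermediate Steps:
n(R, u) = -7/3 + R/3 + u/3 (n(R, u) = -7/3 + (R + u)/3 = -7/3 + (R/3 + u/3) = -7/3 + R/3 + u/3)
B = -1831 (B = 3 - (34 - 1*(-1800)) = 3 - (34 + 1800) = 3 - 1*1834 = 3 - 1834 = -1831)
g(o, x) = -65 + o + x
B + g(-23, n(-5, -2)) = -1831 + (-65 - 23 + (-7/3 + (⅓)*(-5) + (⅓)*(-2))) = -1831 + (-65 - 23 + (-7/3 - 5/3 - ⅔)) = -1831 + (-65 - 23 - 14/3) = -1831 - 278/3 = -5771/3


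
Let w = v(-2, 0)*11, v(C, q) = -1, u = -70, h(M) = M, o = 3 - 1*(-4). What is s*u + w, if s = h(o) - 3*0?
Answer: -501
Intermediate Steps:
o = 7 (o = 3 + 4 = 7)
w = -11 (w = -1*11 = -11)
s = 7 (s = 7 - 3*0 = 7 + 0 = 7)
s*u + w = 7*(-70) - 11 = -490 - 11 = -501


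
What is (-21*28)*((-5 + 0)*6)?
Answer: 17640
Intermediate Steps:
(-21*28)*((-5 + 0)*6) = -(-2940)*6 = -588*(-30) = 17640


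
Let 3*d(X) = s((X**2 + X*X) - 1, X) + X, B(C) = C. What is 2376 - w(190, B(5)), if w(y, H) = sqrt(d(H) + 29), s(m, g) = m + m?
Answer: 2376 - sqrt(570)/3 ≈ 2368.0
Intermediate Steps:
s(m, g) = 2*m
d(X) = -2/3 + X/3 + 4*X**2/3 (d(X) = (2*((X**2 + X*X) - 1) + X)/3 = (2*((X**2 + X**2) - 1) + X)/3 = (2*(2*X**2 - 1) + X)/3 = (2*(-1 + 2*X**2) + X)/3 = ((-2 + 4*X**2) + X)/3 = (-2 + X + 4*X**2)/3 = -2/3 + X/3 + 4*X**2/3)
w(y, H) = sqrt(85/3 + H/3 + 4*H**2/3) (w(y, H) = sqrt((-2/3 + H/3 + 4*H**2/3) + 29) = sqrt(85/3 + H/3 + 4*H**2/3))
2376 - w(190, B(5)) = 2376 - sqrt(255 + 3*5 + 12*5**2)/3 = 2376 - sqrt(255 + 15 + 12*25)/3 = 2376 - sqrt(255 + 15 + 300)/3 = 2376 - sqrt(570)/3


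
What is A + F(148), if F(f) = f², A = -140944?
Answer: -119040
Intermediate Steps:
A + F(148) = -140944 + 148² = -140944 + 21904 = -119040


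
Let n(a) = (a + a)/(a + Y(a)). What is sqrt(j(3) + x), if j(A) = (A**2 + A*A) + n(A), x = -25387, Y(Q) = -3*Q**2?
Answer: I*sqrt(101477)/2 ≈ 159.28*I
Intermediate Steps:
n(a) = 2*a/(a - 3*a**2) (n(a) = (a + a)/(a - 3*a**2) = (2*a)/(a - 3*a**2) = 2*a/(a - 3*a**2))
j(A) = -2/(-1 + 3*A) + 2*A**2 (j(A) = (A**2 + A*A) - 2/(-1 + 3*A) = (A**2 + A**2) - 2/(-1 + 3*A) = 2*A**2 - 2/(-1 + 3*A) = -2/(-1 + 3*A) + 2*A**2)
sqrt(j(3) + x) = sqrt(2*(-1 + 3**2*(-1 + 3*3))/(-1 + 3*3) - 25387) = sqrt(2*(-1 + 9*(-1 + 9))/(-1 + 9) - 25387) = sqrt(2*(-1 + 9*8)/8 - 25387) = sqrt(2*(1/8)*(-1 + 72) - 25387) = sqrt(2*(1/8)*71 - 25387) = sqrt(71/4 - 25387) = sqrt(-101477/4) = I*sqrt(101477)/2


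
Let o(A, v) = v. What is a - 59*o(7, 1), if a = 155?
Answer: 96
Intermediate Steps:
a - 59*o(7, 1) = 155 - 59*1 = 155 - 59 = 96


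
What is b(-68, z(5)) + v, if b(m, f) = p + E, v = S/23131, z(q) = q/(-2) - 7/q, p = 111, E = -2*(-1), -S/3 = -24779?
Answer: 2688140/23131 ≈ 116.21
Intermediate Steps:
S = 74337 (S = -3*(-24779) = 74337)
E = 2
z(q) = -7/q - q/2 (z(q) = q*(-1/2) - 7/q = -q/2 - 7/q = -7/q - q/2)
v = 74337/23131 ≈ 3.2137
b(m, f) = 113 (b(m, f) = 111 + 2 = 113)
b(-68, z(5)) + v = 113 + 74337/23131 = 2688140/23131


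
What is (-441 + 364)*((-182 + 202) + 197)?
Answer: -16709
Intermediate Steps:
(-441 + 364)*((-182 + 202) + 197) = -77*(20 + 197) = -77*217 = -16709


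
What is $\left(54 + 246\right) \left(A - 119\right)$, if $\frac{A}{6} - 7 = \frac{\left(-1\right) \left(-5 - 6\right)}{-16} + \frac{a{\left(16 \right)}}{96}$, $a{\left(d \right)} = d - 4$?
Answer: $- \frac{48225}{2} \approx -24113.0$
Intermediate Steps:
$a{\left(d \right)} = -4 + d$ ($a{\left(d \right)} = d - 4 = -4 + d$)
$A = \frac{309}{8}$ ($A = 42 + 6 \left(\frac{\left(-1\right) \left(-5 - 6\right)}{-16} + \frac{-4 + 16}{96}\right) = 42 + 6 \left(\left(-1\right) \left(-11\right) \left(- \frac{1}{16}\right) + 12 \cdot \frac{1}{96}\right) = 42 + 6 \left(11 \left(- \frac{1}{16}\right) + \frac{1}{8}\right) = 42 + 6 \left(- \frac{11}{16} + \frac{1}{8}\right) = 42 + 6 \left(- \frac{9}{16}\right) = 42 - \frac{27}{8} = \frac{309}{8} \approx 38.625$)
$\left(54 + 246\right) \left(A - 119\right) = \left(54 + 246\right) \left(\frac{309}{8} - 119\right) = 300 \left(- \frac{643}{8}\right) = - \frac{48225}{2}$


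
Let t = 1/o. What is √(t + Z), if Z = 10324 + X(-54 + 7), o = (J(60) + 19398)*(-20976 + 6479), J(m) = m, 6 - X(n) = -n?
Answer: √90913840104827276698/94027542 ≈ 101.41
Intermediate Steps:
X(n) = 6 + n (X(n) = 6 - (-1)*n = 6 + n)
o = -282082626 (o = (60 + 19398)*(-20976 + 6479) = 19458*(-14497) = -282082626)
Z = 10283 (Z = 10324 + (6 + (-54 + 7)) = 10324 + (6 - 47) = 10324 - 41 = 10283)
t = -1/282082626 (t = 1/(-282082626) = -1/282082626 ≈ -3.5451e-9)
√(t + Z) = √(-1/282082626 + 10283) = √(2900655643157/282082626) = √90913840104827276698/94027542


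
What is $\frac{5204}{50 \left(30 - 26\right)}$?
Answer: $\frac{1301}{50} \approx 26.02$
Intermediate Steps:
$\frac{5204}{50 \left(30 - 26\right)} = \frac{5204}{50 \cdot 4} = \frac{5204}{200} = 5204 \cdot \frac{1}{200} = \frac{1301}{50}$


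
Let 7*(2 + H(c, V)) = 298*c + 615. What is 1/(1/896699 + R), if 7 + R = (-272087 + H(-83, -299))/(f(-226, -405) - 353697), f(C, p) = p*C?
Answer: -548531402377/3263218864030 ≈ -0.16810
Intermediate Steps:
H(c, V) = 601/7 + 298*c/7 (H(c, V) = -2 + (298*c + 615)/7 = -2 + (615 + 298*c)/7 = -2 + (615/7 + 298*c/7) = 601/7 + 298*c/7)
f(C, p) = C*p
R = -3639147/611723 (R = -7 + (-272087 + (601/7 + (298/7)*(-83)))/(-226*(-405) - 353697) = -7 + (-272087 + (601/7 - 24734/7))/(91530 - 353697) = -7 + (-272087 - 24133/7)/(-262167) = -7 - 1928742/7*(-1/262167) = -7 + 642914/611723 = -3639147/611723 ≈ -5.9490)
1/(1/896699 + R) = 1/(1/896699 - 3639147/611723) = 1/(-3263218864030/548531402377) = -548531402377/3263218864030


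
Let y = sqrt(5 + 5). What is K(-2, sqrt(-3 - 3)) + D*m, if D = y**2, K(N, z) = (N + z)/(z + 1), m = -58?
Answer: 3*(-193*sqrt(6) + 194*I)/(sqrt(6) - I) ≈ -579.43 + 1.0498*I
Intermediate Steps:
K(N, z) = (N + z)/(1 + z)
y = sqrt(10) ≈ 3.1623
D = 10 (D = (sqrt(10))**2 = 10)
K(-2, sqrt(-3 - 3)) + D*m = (-2 + sqrt(-3 - 3))/(1 + sqrt(-3 - 3)) + 10*(-58) = (-2 + sqrt(-6))/(1 + sqrt(-6)) - 580 = (-2 + I*sqrt(6))/(1 + I*sqrt(6)) - 580 = -580 + (-2 + I*sqrt(6))/(1 + I*sqrt(6))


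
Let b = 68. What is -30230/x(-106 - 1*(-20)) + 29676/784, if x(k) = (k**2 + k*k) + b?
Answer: 5216063/145628 ≈ 35.818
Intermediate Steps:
x(k) = 68 + 2*k**2 (x(k) = (k**2 + k*k) + 68 = (k**2 + k**2) + 68 = 2*k**2 + 68 = 68 + 2*k**2)
-30230/x(-106 - 1*(-20)) + 29676/784 = -30230/(68 + 2*(-106 - 1*(-20))**2) + 29676/784 = -30230/(68 + 2*(-106 + 20)**2) + 29676*(1/784) = -30230/(68 + 2*(-86)**2) + 7419/196 = -30230/(68 + 2*7396) + 7419/196 = -30230/(68 + 14792) + 7419/196 = -30230/14860 + 7419/196 = -30230*1/14860 + 7419/196 = -3023/1486 + 7419/196 = 5216063/145628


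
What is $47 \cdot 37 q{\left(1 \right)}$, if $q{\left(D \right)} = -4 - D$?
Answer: $-8695$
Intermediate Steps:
$47 \cdot 37 q{\left(1 \right)} = 47 \cdot 37 \left(-4 - 1\right) = 1739 \left(-4 - 1\right) = 1739 \left(-5\right) = -8695$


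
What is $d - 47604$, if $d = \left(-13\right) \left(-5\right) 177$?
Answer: $-36099$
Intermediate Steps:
$d = 11505$ ($d = 65 \cdot 177 = 11505$)
$d - 47604 = 11505 - 47604 = -36099$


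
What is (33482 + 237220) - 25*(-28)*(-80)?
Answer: 214702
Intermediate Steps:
(33482 + 237220) - 25*(-28)*(-80) = 270702 + 700*(-80) = 270702 - 56000 = 214702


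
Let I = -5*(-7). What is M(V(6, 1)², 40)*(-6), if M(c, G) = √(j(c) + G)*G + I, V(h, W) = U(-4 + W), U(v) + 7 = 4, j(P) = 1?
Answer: -210 - 240*√41 ≈ -1746.8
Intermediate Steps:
U(v) = -3 (U(v) = -7 + 4 = -3)
V(h, W) = -3
I = 35
M(c, G) = 35 + G*√(1 + G) (M(c, G) = √(1 + G)*G + 35 = G*√(1 + G) + 35 = 35 + G*√(1 + G))
M(V(6, 1)², 40)*(-6) = (35 + 40*√(1 + 40))*(-6) = (35 + 40*√41)*(-6) = -210 - 240*√41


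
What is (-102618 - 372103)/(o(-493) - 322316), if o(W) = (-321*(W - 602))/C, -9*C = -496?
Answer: 235461616/156705281 ≈ 1.5026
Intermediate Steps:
C = 496/9 (C = -1/9*(-496) = 496/9 ≈ 55.111)
o(W) = 869589/248 - 2889*W/496 (o(W) = (-321*(W - 602))/(496/9) = -321*(-602 + W)*(9/496) = (193242 - 321*W)*(9/496) = 869589/248 - 2889*W/496)
(-102618 - 372103)/(o(-493) - 322316) = (-102618 - 372103)/((869589/248 - 2889/496*(-493)) - 322316) = -474721/((869589/248 + 1424277/496) - 322316) = -474721/(3163455/496 - 322316) = -474721/(-156705281/496) = -474721*(-496/156705281) = 235461616/156705281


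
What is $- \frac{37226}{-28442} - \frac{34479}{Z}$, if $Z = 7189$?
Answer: $- \frac{356517002}{102234769} \approx -3.4872$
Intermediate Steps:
$- \frac{37226}{-28442} - \frac{34479}{Z} = - \frac{37226}{-28442} - \frac{34479}{7189} = \left(-37226\right) \left(- \frac{1}{28442}\right) - \frac{34479}{7189} = \frac{18613}{14221} - \frac{34479}{7189} = - \frac{356517002}{102234769}$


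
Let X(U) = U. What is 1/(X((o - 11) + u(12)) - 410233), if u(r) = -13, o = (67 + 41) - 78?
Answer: -1/410227 ≈ -2.4377e-6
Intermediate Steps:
o = 30 (o = 108 - 78 = 30)
1/(X((o - 11) + u(12)) - 410233) = 1/(((30 - 11) - 13) - 410233) = 1/((19 - 13) - 410233) = 1/(6 - 410233) = 1/(-410227) = -1/410227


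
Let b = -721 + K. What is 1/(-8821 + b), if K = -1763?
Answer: -1/11305 ≈ -8.8456e-5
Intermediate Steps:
b = -2484 (b = -721 - 1763 = -2484)
1/(-8821 + b) = 1/(-8821 - 2484) = 1/(-11305) = -1/11305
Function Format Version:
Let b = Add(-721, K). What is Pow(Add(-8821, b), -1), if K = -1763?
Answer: Rational(-1, 11305) ≈ -8.8456e-5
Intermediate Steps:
b = -2484 (b = Add(-721, -1763) = -2484)
Pow(Add(-8821, b), -1) = Pow(Add(-8821, -2484), -1) = Pow(-11305, -1) = Rational(-1, 11305)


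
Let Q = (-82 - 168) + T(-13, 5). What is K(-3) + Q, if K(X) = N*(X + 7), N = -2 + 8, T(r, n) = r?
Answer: -239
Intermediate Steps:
N = 6
K(X) = 42 + 6*X (K(X) = 6*(X + 7) = 6*(7 + X) = 42 + 6*X)
Q = -263 (Q = (-82 - 168) - 13 = -250 - 13 = -263)
K(-3) + Q = (42 + 6*(-3)) - 263 = (42 - 18) - 263 = 24 - 263 = -239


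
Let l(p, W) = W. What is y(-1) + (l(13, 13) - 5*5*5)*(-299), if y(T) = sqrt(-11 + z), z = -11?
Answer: 33488 + I*sqrt(22) ≈ 33488.0 + 4.6904*I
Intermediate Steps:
y(T) = I*sqrt(22) (y(T) = sqrt(-11 - 11) = sqrt(-22) = I*sqrt(22))
y(-1) + (l(13, 13) - 5*5*5)*(-299) = I*sqrt(22) + (13 - 5*5*5)*(-299) = I*sqrt(22) + (13 - 25*5)*(-299) = I*sqrt(22) + (13 - 125)*(-299) = I*sqrt(22) - 112*(-299) = I*sqrt(22) + 33488 = 33488 + I*sqrt(22)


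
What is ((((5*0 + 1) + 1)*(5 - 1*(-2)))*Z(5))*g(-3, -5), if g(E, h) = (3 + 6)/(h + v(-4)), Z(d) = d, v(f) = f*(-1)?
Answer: -630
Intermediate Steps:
v(f) = -f
g(E, h) = 9/(4 + h) (g(E, h) = (3 + 6)/(h - 1*(-4)) = 9/(h + 4) = 9/(4 + h))
((((5*0 + 1) + 1)*(5 - 1*(-2)))*Z(5))*g(-3, -5) = ((((5*0 + 1) + 1)*(5 - 1*(-2)))*5)*(9/(4 - 5)) = ((((0 + 1) + 1)*(5 + 2))*5)*(9/(-1)) = (((1 + 1)*7)*5)*(9*(-1)) = ((2*7)*5)*(-9) = (14*5)*(-9) = 70*(-9) = -630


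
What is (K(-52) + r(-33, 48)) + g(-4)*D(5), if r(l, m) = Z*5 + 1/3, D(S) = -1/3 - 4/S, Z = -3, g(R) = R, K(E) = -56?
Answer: -992/15 ≈ -66.133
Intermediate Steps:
D(S) = -⅓ - 4/S (D(S) = -1*⅓ - 4/S = -⅓ - 4/S)
r(l, m) = -44/3 (r(l, m) = -3*5 + 1/3 = -15 + ⅓ = -44/3)
(K(-52) + r(-33, 48)) + g(-4)*D(5) = (-56 - 44/3) - 4*(-12 - 1*5)/(3*5) = -212/3 - 4*(-12 - 5)/(3*5) = -212/3 - 4*(-17)/(3*5) = -212/3 - 4*(-17/15) = -212/3 + 68/15 = -992/15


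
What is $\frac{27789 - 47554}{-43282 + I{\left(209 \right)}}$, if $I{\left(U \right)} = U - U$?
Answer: $\frac{295}{646} \approx 0.45666$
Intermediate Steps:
$I{\left(U \right)} = 0$
$\frac{27789 - 47554}{-43282 + I{\left(209 \right)}} = \frac{27789 - 47554}{-43282 + 0} = - \frac{19765}{-43282} = \left(-19765\right) \left(- \frac{1}{43282}\right) = \frac{295}{646}$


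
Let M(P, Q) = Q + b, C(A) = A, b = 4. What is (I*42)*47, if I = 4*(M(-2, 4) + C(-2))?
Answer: 47376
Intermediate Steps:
M(P, Q) = 4 + Q (M(P, Q) = Q + 4 = 4 + Q)
I = 24 (I = 4*((4 + 4) - 2) = 4*(8 - 2) = 4*6 = 24)
(I*42)*47 = (24*42)*47 = 1008*47 = 47376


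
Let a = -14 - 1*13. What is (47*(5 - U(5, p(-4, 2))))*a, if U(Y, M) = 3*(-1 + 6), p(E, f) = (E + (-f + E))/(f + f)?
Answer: 12690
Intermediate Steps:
p(E, f) = (-f + 2*E)/(2*f) (p(E, f) = (E + (E - f))/((2*f)) = (-f + 2*E)*(1/(2*f)) = (-f + 2*E)/(2*f))
U(Y, M) = 15 (U(Y, M) = 3*5 = 15)
a = -27 (a = -14 - 13 = -27)
(47*(5 - U(5, p(-4, 2))))*a = (47*(5 - 1*15))*(-27) = (47*(5 - 15))*(-27) = (47*(-10))*(-27) = -470*(-27) = 12690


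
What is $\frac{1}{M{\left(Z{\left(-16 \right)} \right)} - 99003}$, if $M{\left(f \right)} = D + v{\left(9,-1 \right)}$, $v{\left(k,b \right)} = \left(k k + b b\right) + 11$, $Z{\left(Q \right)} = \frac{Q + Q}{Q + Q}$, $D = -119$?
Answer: $- \frac{1}{99029} \approx -1.0098 \cdot 10^{-5}$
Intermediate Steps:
$Z{\left(Q \right)} = 1$ ($Z{\left(Q \right)} = \frac{2 Q}{2 Q} = 2 Q \frac{1}{2 Q} = 1$)
$v{\left(k,b \right)} = 11 + b^{2} + k^{2}$ ($v{\left(k,b \right)} = \left(k^{2} + b^{2}\right) + 11 = \left(b^{2} + k^{2}\right) + 11 = 11 + b^{2} + k^{2}$)
$M{\left(f \right)} = -26$ ($M{\left(f \right)} = -119 + \left(11 + \left(-1\right)^{2} + 9^{2}\right) = -119 + \left(11 + 1 + 81\right) = -119 + 93 = -26$)
$\frac{1}{M{\left(Z{\left(-16 \right)} \right)} - 99003} = \frac{1}{-26 - 99003} = \frac{1}{-99029} = - \frac{1}{99029}$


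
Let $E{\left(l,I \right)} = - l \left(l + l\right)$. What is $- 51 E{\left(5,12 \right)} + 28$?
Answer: $2578$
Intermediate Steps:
$E{\left(l,I \right)} = - 2 l^{2}$ ($E{\left(l,I \right)} = - l 2 l = - 2 l^{2}$)
$- 51 E{\left(5,12 \right)} + 28 = - 51 \left(- 2 \cdot 5^{2}\right) + 28 = - 51 \left(\left(-2\right) 25\right) + 28 = \left(-51\right) \left(-50\right) + 28 = 2550 + 28 = 2578$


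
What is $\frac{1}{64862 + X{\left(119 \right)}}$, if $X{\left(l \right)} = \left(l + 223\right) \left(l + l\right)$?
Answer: $\frac{1}{146258} \approx 6.8372 \cdot 10^{-6}$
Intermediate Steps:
$X{\left(l \right)} = 2 l \left(223 + l\right)$ ($X{\left(l \right)} = \left(223 + l\right) 2 l = 2 l \left(223 + l\right)$)
$\frac{1}{64862 + X{\left(119 \right)}} = \frac{1}{64862 + 2 \cdot 119 \left(223 + 119\right)} = \frac{1}{64862 + 2 \cdot 119 \cdot 342} = \frac{1}{64862 + 81396} = \frac{1}{146258}$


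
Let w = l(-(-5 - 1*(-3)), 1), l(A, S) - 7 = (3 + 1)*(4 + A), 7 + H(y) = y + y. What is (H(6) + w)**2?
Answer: 1296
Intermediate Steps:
H(y) = -7 + 2*y (H(y) = -7 + (y + y) = -7 + 2*y)
l(A, S) = 23 + 4*A (l(A, S) = 7 + (3 + 1)*(4 + A) = 7 + 4*(4 + A) = 7 + (16 + 4*A) = 23 + 4*A)
w = 31 (w = 23 + 4*(-(-5 - 1*(-3))) = 23 + 4*(-(-5 + 3)) = 23 + 4*(-1*(-2)) = 23 + 4*2 = 23 + 8 = 31)
(H(6) + w)**2 = ((-7 + 2*6) + 31)**2 = ((-7 + 12) + 31)**2 = (5 + 31)**2 = 36**2 = 1296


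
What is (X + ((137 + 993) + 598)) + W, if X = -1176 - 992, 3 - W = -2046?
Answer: 1609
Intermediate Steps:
W = 2049 (W = 3 - 1*(-2046) = 3 + 2046 = 2049)
X = -2168
(X + ((137 + 993) + 598)) + W = (-2168 + ((137 + 993) + 598)) + 2049 = (-2168 + (1130 + 598)) + 2049 = (-2168 + 1728) + 2049 = -440 + 2049 = 1609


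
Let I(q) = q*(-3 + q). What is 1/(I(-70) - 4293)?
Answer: 1/817 ≈ 0.0012240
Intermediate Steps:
1/(I(-70) - 4293) = 1/(-70*(-3 - 70) - 4293) = 1/(-70*(-73) - 4293) = 1/(5110 - 4293) = 1/817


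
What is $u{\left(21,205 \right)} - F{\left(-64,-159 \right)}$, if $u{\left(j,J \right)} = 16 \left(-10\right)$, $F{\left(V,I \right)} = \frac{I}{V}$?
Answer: $- \frac{10399}{64} \approx -162.48$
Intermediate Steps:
$u{\left(j,J \right)} = -160$
$u{\left(21,205 \right)} - F{\left(-64,-159 \right)} = -160 - - \frac{159}{-64} = -160 - \left(-159\right) \left(- \frac{1}{64}\right) = -160 - \frac{159}{64} = - \frac{10399}{64}$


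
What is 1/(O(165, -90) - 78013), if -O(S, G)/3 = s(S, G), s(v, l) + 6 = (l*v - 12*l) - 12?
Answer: -1/36649 ≈ -2.7286e-5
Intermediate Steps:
s(v, l) = -18 - 12*l + l*v (s(v, l) = -6 + ((l*v - 12*l) - 12) = -6 + ((-12*l + l*v) - 12) = -6 + (-12 - 12*l + l*v) = -18 - 12*l + l*v)
O(S, G) = 54 + 36*G - 3*G*S (O(S, G) = -3*(-18 - 12*G + G*S) = 54 + 36*G - 3*G*S)
1/(O(165, -90) - 78013) = 1/((54 + 36*(-90) - 3*(-90)*165) - 78013) = 1/((54 - 3240 + 44550) - 78013) = 1/(41364 - 78013) = 1/(-36649) = -1/36649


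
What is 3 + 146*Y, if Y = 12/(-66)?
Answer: -259/11 ≈ -23.545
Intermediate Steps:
Y = -2/11 (Y = 12*(-1/66) = -2/11 ≈ -0.18182)
3 + 146*Y = 3 + 146*(-2/11) = 3 - 292/11 = -259/11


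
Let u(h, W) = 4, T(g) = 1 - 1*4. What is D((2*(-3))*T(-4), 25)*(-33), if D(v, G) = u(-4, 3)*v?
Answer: -2376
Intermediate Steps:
T(g) = -3 (T(g) = 1 - 4 = -3)
D(v, G) = 4*v
D((2*(-3))*T(-4), 25)*(-33) = (4*((2*(-3))*(-3)))*(-33) = (4*(-6*(-3)))*(-33) = (4*18)*(-33) = 72*(-33) = -2376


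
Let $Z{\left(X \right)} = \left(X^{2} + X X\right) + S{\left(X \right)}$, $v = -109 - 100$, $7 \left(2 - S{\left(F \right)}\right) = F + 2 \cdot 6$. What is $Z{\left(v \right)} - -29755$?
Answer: $\frac{820030}{7} \approx 1.1715 \cdot 10^{5}$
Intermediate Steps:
$S{\left(F \right)} = \frac{2}{7} - \frac{F}{7}$ ($S{\left(F \right)} = 2 - \frac{F + 2 \cdot 6}{7} = 2 - \frac{F + 12}{7} = 2 - \frac{12 + F}{7} = 2 - \left(\frac{12}{7} + \frac{F}{7}\right) = \frac{2}{7} - \frac{F}{7}$)
$v = -209$ ($v = -109 - 100 = -209$)
$Z{\left(X \right)} = \frac{2}{7} + 2 X^{2} - \frac{X}{7}$ ($Z{\left(X \right)} = \left(X^{2} + X X\right) - \left(- \frac{2}{7} + \frac{X}{7}\right) = \left(X^{2} + X^{2}\right) - \left(- \frac{2}{7} + \frac{X}{7}\right) = 2 X^{2} - \left(- \frac{2}{7} + \frac{X}{7}\right) = \frac{2}{7} + 2 X^{2} - \frac{X}{7}$)
$Z{\left(v \right)} - -29755 = \left(\frac{2}{7} + 2 \left(-209\right)^{2} - - \frac{209}{7}\right) - -29755 = \left(\frac{2}{7} + 2 \cdot 43681 + \frac{209}{7}\right) + 29755 = \left(\frac{2}{7} + 87362 + \frac{209}{7}\right) + 29755 = \frac{611745}{7} + 29755 = \frac{820030}{7}$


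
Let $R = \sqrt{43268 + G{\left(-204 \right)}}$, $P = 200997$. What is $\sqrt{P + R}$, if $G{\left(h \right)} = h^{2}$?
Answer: $\sqrt{200997 + 2 \sqrt{21221}} \approx 448.65$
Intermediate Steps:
$R = 2 \sqrt{21221}$ ($R = \sqrt{43268 + \left(-204\right)^{2}} = \sqrt{43268 + 41616} = \sqrt{84884} = 2 \sqrt{21221} \approx 291.35$)
$\sqrt{P + R} = \sqrt{200997 + 2 \sqrt{21221}}$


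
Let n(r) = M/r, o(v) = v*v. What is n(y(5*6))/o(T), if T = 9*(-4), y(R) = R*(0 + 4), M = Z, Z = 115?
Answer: 23/31104 ≈ 0.00073945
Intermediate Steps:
M = 115
y(R) = 4*R (y(R) = R*4 = 4*R)
T = -36
o(v) = v**2
n(r) = 115/r
n(y(5*6))/o(T) = (115/((4*(5*6))))/((-36)**2) = (115/((4*30)))/1296 = (115/120)*(1/1296) = (115*(1/120))*(1/1296) = (23/24)*(1/1296) = 23/31104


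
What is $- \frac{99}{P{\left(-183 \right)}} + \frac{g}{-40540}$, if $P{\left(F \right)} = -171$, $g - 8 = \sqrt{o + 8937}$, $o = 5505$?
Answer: $\frac{111447}{192565} - \frac{\sqrt{14442}}{40540} \approx 0.57579$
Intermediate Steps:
$g = 8 + \sqrt{14442}$ ($g = 8 + \sqrt{5505 + 8937} = 8 + \sqrt{14442} \approx 128.17$)
$- \frac{99}{P{\left(-183 \right)}} + \frac{g}{-40540} = - \frac{99}{-171} + \frac{8 + \sqrt{14442}}{-40540} = \left(-99\right) \left(- \frac{1}{171}\right) + \left(8 + \sqrt{14442}\right) \left(- \frac{1}{40540}\right) = \frac{11}{19} - \left(\frac{2}{10135} + \frac{\sqrt{14442}}{40540}\right) = \frac{111447}{192565} - \frac{\sqrt{14442}}{40540}$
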